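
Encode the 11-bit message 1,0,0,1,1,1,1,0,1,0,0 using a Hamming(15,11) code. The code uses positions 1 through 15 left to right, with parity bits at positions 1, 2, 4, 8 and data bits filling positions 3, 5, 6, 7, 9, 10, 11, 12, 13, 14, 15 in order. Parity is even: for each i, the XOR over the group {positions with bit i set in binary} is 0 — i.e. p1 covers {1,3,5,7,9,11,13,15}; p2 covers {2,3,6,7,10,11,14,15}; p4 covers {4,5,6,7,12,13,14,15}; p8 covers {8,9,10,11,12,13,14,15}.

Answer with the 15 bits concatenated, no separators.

Place data at non-parity positions: p1 p2 1 p4 0 0 1 p8 1 1 1 0 1 0 0
p1 (pos 1,3,5,7,9,11,13,15): XOR of data positions = 1⊕0⊕1⊕1⊕1⊕1⊕0 = 1
p2 (pos 2,3,6,7,10,11,14,15): XOR of data positions = 1⊕0⊕1⊕1⊕1⊕0⊕0 = 0
p4 (pos 4,5,6,7,12,13,14,15): XOR of data positions = 0⊕0⊕1⊕0⊕1⊕0⊕0 = 0
p8 (pos 8,9,10,11,12,13,14,15): XOR of data positions = 1⊕1⊕1⊕0⊕1⊕0⊕0 = 0
Codeword: 101000101110100

101000101110100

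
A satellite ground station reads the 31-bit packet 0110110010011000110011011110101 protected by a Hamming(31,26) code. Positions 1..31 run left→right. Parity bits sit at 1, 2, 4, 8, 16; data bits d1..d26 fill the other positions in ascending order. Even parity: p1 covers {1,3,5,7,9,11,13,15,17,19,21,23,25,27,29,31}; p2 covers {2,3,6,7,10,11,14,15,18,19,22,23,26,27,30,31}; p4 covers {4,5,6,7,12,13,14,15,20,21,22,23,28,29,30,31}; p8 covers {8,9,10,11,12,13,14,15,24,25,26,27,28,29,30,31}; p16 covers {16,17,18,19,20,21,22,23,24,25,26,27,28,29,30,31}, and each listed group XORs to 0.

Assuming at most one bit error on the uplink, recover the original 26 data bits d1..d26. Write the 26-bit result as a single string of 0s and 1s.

s1 (pos 1,3,5,7,9,11,13,15,17,19,21,23,25,27,29,31): 0⊕1⊕1⊕0⊕1⊕0⊕1⊕0⊕1⊕0⊕1⊕0⊕1⊕1⊕1⊕1 = 0
s2 (pos 2,3,6,7,10,11,14,15,18,19,22,23,26,27,30,31): 1⊕1⊕1⊕0⊕0⊕0⊕0⊕0⊕1⊕0⊕1⊕0⊕1⊕1⊕0⊕1 = 0
s4 (pos 4,5,6,7,12,13,14,15,20,21,22,23,28,29,30,31): 0⊕1⊕1⊕0⊕1⊕1⊕0⊕0⊕0⊕1⊕1⊕0⊕0⊕1⊕0⊕1 = 0
s8 (pos 8,9,10,11,12,13,14,15,24,25,26,27,28,29,30,31): 0⊕1⊕0⊕0⊕1⊕1⊕0⊕0⊕1⊕1⊕1⊕1⊕0⊕1⊕0⊕1 = 1
s16 (pos 16,17,18,19,20,21,22,23,24,25,26,27,28,29,30,31): 0⊕1⊕1⊕0⊕0⊕1⊕1⊕0⊕1⊕1⊕1⊕1⊕0⊕1⊕0⊕1 = 0
Syndrome s16…s1 = 01000 → error at position 8.
Flip position 8: 0110110010011000110011011110101 → 0110110110011000110011011110101
Read data bits from positions 3,5,6,7,9,10,11,12,13,14,15,17,18,19,20,21,22,23,24,25,26,27,28,29,30,31: 11101001100110011011110101

11101001100110011011110101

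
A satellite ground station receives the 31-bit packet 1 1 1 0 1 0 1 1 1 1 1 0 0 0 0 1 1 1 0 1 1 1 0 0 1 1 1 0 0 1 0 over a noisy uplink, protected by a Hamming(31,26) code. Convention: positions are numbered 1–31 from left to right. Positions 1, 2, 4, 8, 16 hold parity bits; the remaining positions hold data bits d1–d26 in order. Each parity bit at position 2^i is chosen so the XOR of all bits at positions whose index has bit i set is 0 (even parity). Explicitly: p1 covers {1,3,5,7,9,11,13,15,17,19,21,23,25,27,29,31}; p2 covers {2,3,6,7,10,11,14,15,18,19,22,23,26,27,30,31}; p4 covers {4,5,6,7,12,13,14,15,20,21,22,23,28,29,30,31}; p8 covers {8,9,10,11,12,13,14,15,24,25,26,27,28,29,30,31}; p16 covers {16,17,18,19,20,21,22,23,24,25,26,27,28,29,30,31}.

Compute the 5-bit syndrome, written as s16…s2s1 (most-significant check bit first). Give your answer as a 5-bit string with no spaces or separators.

s1 (pos 1,3,5,7,9,11,13,15,17,19,21,23,25,27,29,31): 1⊕1⊕1⊕1⊕1⊕1⊕0⊕0⊕1⊕0⊕1⊕0⊕1⊕1⊕0⊕0 = 0
s2 (pos 2,3,6,7,10,11,14,15,18,19,22,23,26,27,30,31): 1⊕1⊕0⊕1⊕1⊕1⊕0⊕0⊕1⊕0⊕1⊕0⊕1⊕1⊕1⊕0 = 0
s4 (pos 4,5,6,7,12,13,14,15,20,21,22,23,28,29,30,31): 0⊕1⊕0⊕1⊕0⊕0⊕0⊕0⊕1⊕1⊕1⊕0⊕0⊕0⊕1⊕0 = 0
s8 (pos 8,9,10,11,12,13,14,15,24,25,26,27,28,29,30,31): 1⊕1⊕1⊕1⊕0⊕0⊕0⊕0⊕0⊕1⊕1⊕1⊕0⊕0⊕1⊕0 = 0
s16 (pos 16,17,18,19,20,21,22,23,24,25,26,27,28,29,30,31): 1⊕1⊕1⊕0⊕1⊕1⊕1⊕0⊕0⊕1⊕1⊕1⊕0⊕0⊕1⊕0 = 0
Syndrome s16…s1 = 00000 → no error.

00000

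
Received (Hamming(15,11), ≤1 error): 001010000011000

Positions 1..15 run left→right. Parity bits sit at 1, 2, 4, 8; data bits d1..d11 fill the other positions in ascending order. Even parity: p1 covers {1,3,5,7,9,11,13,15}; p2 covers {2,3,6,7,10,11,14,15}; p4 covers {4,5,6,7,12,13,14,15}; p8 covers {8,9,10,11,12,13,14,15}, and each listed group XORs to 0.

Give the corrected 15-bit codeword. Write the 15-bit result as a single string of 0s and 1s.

s1 (pos 1,3,5,7,9,11,13,15): 0⊕1⊕1⊕0⊕0⊕1⊕0⊕0 = 1
s2 (pos 2,3,6,7,10,11,14,15): 0⊕1⊕0⊕0⊕0⊕1⊕0⊕0 = 0
s4 (pos 4,5,6,7,12,13,14,15): 0⊕1⊕0⊕0⊕1⊕0⊕0⊕0 = 0
s8 (pos 8,9,10,11,12,13,14,15): 0⊕0⊕0⊕1⊕1⊕0⊕0⊕0 = 0
Syndrome s8…s1 = 0001 → error at position 1.
Flip position 1: 001010000011000 → 101010000011000

101010000011000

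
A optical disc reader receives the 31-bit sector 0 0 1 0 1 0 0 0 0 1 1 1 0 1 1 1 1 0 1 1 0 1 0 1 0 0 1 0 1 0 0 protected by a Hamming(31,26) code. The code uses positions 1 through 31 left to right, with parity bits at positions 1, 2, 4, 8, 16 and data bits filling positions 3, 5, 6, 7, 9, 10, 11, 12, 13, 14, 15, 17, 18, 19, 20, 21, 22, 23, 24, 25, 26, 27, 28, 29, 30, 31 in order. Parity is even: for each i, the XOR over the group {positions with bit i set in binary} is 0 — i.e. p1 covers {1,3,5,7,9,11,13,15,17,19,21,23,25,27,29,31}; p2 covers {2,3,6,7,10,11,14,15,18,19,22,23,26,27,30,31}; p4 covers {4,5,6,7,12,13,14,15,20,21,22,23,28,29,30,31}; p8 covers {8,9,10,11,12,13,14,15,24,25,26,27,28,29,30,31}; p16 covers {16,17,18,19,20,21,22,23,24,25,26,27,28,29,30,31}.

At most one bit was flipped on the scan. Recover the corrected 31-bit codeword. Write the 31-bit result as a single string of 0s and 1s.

s1 (pos 1,3,5,7,9,11,13,15,17,19,21,23,25,27,29,31): 0⊕1⊕1⊕0⊕0⊕1⊕0⊕1⊕1⊕1⊕0⊕0⊕0⊕1⊕1⊕0 = 0
s2 (pos 2,3,6,7,10,11,14,15,18,19,22,23,26,27,30,31): 0⊕1⊕0⊕0⊕1⊕1⊕1⊕1⊕0⊕1⊕1⊕0⊕0⊕1⊕0⊕0 = 0
s4 (pos 4,5,6,7,12,13,14,15,20,21,22,23,28,29,30,31): 0⊕1⊕0⊕0⊕1⊕0⊕1⊕1⊕1⊕0⊕1⊕0⊕0⊕1⊕0⊕0 = 1
s8 (pos 8,9,10,11,12,13,14,15,24,25,26,27,28,29,30,31): 0⊕0⊕1⊕1⊕1⊕0⊕1⊕1⊕1⊕0⊕0⊕1⊕0⊕1⊕0⊕0 = 0
s16 (pos 16,17,18,19,20,21,22,23,24,25,26,27,28,29,30,31): 1⊕1⊕0⊕1⊕1⊕0⊕1⊕0⊕1⊕0⊕0⊕1⊕0⊕1⊕0⊕0 = 0
Syndrome s16…s1 = 00100 → error at position 4.
Flip position 4: 0010100001110111101101010010100 → 0011100001110111101101010010100

0011100001110111101101010010100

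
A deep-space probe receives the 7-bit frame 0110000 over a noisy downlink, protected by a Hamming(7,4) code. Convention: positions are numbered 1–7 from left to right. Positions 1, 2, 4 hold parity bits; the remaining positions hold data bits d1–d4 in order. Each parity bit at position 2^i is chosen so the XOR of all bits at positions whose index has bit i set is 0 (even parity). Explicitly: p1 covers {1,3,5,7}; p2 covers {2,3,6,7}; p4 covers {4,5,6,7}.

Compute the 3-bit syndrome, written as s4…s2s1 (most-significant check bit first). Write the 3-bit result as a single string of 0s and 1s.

s1 (pos 1,3,5,7): 0⊕1⊕0⊕0 = 1
s2 (pos 2,3,6,7): 1⊕1⊕0⊕0 = 0
s4 (pos 4,5,6,7): 0⊕0⊕0⊕0 = 0
Syndrome s4…s1 = 001 → error at position 1.

001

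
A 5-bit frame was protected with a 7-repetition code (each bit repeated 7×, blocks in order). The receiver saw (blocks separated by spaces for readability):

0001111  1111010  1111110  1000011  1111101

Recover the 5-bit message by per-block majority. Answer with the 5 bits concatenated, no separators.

11101

Block 1 (0001111): 4 ones → 1
Block 2 (1111010): 5 ones → 1
Block 3 (1111110): 6 ones → 1
Block 4 (1000011): 3 ones → 0
Block 5 (1111101): 6 ones → 1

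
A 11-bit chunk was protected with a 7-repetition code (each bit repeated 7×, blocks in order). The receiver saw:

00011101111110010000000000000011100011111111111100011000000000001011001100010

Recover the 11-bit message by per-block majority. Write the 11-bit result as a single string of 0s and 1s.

01000110000

Block 1 (0001110): 3 ones → 0
Block 2 (1111110): 6 ones → 1
Block 3 (0100000): 1 one → 0
Block 4 (0000000): 0 ones → 0
Block 5 (0011100): 3 ones → 0
Block 6 (0111111): 6 ones → 1
Block 7 (1111110): 6 ones → 1
Block 8 (0011000): 2 ones → 0
Block 9 (0000000): 0 ones → 0
Block 10 (0101100): 3 ones → 0
Block 11 (1100010): 3 ones → 0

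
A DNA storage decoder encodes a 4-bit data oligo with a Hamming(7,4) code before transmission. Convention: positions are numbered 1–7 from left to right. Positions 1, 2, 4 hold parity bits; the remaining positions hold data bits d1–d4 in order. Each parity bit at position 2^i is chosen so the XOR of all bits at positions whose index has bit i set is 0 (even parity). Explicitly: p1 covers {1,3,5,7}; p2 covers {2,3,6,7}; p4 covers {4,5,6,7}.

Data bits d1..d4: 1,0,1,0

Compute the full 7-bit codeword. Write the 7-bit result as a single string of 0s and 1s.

Place data at non-parity positions: p1 p2 1 p4 0 1 0
p1 (pos 1,3,5,7): XOR of data positions = 1⊕0⊕0 = 1
p2 (pos 2,3,6,7): XOR of data positions = 1⊕1⊕0 = 0
p4 (pos 4,5,6,7): XOR of data positions = 0⊕1⊕0 = 1
Codeword: 1011010

1011010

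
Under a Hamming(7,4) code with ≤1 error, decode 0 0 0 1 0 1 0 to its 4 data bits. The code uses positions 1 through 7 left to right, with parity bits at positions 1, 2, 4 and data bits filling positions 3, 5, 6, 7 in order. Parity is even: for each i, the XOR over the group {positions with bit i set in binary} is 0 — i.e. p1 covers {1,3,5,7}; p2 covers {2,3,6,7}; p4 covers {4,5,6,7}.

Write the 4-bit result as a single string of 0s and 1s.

0010

s1 (pos 1,3,5,7): 0⊕0⊕0⊕0 = 0
s2 (pos 2,3,6,7): 0⊕0⊕1⊕0 = 1
s4 (pos 4,5,6,7): 1⊕0⊕1⊕0 = 0
Syndrome s4…s1 = 010 → error at position 2.
Flip position 2: 0001010 → 0101010
Read data bits from positions 3,5,6,7: 0010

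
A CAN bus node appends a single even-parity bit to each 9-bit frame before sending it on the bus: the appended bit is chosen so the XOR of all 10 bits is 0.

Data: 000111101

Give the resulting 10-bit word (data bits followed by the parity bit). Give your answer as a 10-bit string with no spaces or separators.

0001111011

XOR of the 9 data bits: 0⊕0⊕0⊕1⊕1⊕1⊕1⊕0⊕1 = 1
Parity bit = 1 (so all 10 bits XOR to 0).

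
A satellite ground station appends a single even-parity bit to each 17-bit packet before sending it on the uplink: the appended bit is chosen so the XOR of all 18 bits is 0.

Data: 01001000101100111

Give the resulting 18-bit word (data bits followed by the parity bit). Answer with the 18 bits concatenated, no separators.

XOR of the 17 data bits: 0⊕1⊕0⊕0⊕1⊕0⊕0⊕0⊕1⊕0⊕1⊕1⊕0⊕0⊕1⊕1⊕1 = 0
Parity bit = 0 (so all 18 bits XOR to 0).

010010001011001110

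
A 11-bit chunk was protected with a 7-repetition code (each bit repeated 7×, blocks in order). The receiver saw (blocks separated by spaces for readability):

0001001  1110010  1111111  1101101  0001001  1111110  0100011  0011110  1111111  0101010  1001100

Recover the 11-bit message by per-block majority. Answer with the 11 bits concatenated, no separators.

Block 1 (0001001): 2 ones → 0
Block 2 (1110010): 4 ones → 1
Block 3 (1111111): 7 ones → 1
Block 4 (1101101): 5 ones → 1
Block 5 (0001001): 2 ones → 0
Block 6 (1111110): 6 ones → 1
Block 7 (0100011): 3 ones → 0
Block 8 (0011110): 4 ones → 1
Block 9 (1111111): 7 ones → 1
Block 10 (0101010): 3 ones → 0
Block 11 (1001100): 3 ones → 0

01110101100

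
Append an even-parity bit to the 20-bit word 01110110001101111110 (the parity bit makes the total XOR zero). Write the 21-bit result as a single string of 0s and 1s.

XOR of the 20 data bits: 0⊕1⊕1⊕1⊕0⊕1⊕1⊕0⊕0⊕0⊕1⊕1⊕0⊕1⊕1⊕1⊕1⊕1⊕1⊕0 = 1
Parity bit = 1 (so all 21 bits XOR to 0).

011101100011011111101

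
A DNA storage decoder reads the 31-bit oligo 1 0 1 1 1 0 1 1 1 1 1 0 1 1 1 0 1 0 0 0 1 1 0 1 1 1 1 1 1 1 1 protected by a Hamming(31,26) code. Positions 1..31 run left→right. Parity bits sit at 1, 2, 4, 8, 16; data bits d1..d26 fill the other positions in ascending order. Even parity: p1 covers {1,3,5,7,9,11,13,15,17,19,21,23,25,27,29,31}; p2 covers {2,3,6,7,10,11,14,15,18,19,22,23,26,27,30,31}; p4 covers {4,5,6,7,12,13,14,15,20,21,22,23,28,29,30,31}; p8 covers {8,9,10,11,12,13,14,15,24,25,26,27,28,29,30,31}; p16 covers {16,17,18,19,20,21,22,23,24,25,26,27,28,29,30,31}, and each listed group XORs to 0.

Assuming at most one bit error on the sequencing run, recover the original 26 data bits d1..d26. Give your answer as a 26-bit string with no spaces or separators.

s1 (pos 1,3,5,7,9,11,13,15,17,19,21,23,25,27,29,31): 1⊕1⊕1⊕1⊕1⊕1⊕1⊕1⊕1⊕0⊕1⊕0⊕1⊕1⊕1⊕1 = 0
s2 (pos 2,3,6,7,10,11,14,15,18,19,22,23,26,27,30,31): 0⊕1⊕0⊕1⊕1⊕1⊕1⊕1⊕0⊕0⊕1⊕0⊕1⊕1⊕1⊕1 = 1
s4 (pos 4,5,6,7,12,13,14,15,20,21,22,23,28,29,30,31): 1⊕1⊕0⊕1⊕0⊕1⊕1⊕1⊕0⊕1⊕1⊕0⊕1⊕1⊕1⊕1 = 0
s8 (pos 8,9,10,11,12,13,14,15,24,25,26,27,28,29,30,31): 1⊕1⊕1⊕1⊕0⊕1⊕1⊕1⊕1⊕1⊕1⊕1⊕1⊕1⊕1⊕1 = 1
s16 (pos 16,17,18,19,20,21,22,23,24,25,26,27,28,29,30,31): 0⊕1⊕0⊕0⊕0⊕1⊕1⊕0⊕1⊕1⊕1⊕1⊕1⊕1⊕1⊕1 = 1
Syndrome s16…s1 = 11010 → error at position 26.
Flip position 26: 1011101111101110100011011111111 → 1011101111101110100011011011111
Read data bits from positions 3,5,6,7,9,10,11,12,13,14,15,17,18,19,20,21,22,23,24,25,26,27,28,29,30,31: 11011110111100011011011111

11011110111100011011011111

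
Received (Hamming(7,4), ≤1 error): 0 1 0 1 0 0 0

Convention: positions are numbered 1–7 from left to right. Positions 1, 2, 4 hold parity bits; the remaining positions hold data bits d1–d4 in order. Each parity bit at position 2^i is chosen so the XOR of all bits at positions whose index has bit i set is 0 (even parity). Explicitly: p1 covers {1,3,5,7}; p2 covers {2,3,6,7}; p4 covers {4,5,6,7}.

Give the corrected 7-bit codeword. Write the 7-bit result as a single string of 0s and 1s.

s1 (pos 1,3,5,7): 0⊕0⊕0⊕0 = 0
s2 (pos 2,3,6,7): 1⊕0⊕0⊕0 = 1
s4 (pos 4,5,6,7): 1⊕0⊕0⊕0 = 1
Syndrome s4…s1 = 110 → error at position 6.
Flip position 6: 0101000 → 0101010

0101010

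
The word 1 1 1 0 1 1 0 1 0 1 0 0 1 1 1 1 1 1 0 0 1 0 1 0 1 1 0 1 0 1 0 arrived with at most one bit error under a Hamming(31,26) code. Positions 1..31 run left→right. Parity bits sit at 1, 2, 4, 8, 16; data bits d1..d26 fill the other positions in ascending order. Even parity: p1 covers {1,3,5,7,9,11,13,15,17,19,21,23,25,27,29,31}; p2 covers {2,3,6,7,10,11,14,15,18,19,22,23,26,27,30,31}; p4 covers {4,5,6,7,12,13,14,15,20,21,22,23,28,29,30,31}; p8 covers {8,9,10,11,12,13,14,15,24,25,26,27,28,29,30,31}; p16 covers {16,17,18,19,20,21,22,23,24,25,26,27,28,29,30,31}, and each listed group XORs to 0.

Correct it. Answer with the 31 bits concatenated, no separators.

1110110101001111110010101101110

s1 (pos 1,3,5,7,9,11,13,15,17,19,21,23,25,27,29,31): 1⊕1⊕1⊕0⊕0⊕0⊕1⊕1⊕1⊕0⊕1⊕1⊕1⊕0⊕0⊕0 = 1
s2 (pos 2,3,6,7,10,11,14,15,18,19,22,23,26,27,30,31): 1⊕1⊕1⊕0⊕1⊕0⊕1⊕1⊕1⊕0⊕0⊕1⊕1⊕0⊕1⊕0 = 0
s4 (pos 4,5,6,7,12,13,14,15,20,21,22,23,28,29,30,31): 0⊕1⊕1⊕0⊕0⊕1⊕1⊕1⊕0⊕1⊕0⊕1⊕1⊕0⊕1⊕0 = 1
s8 (pos 8,9,10,11,12,13,14,15,24,25,26,27,28,29,30,31): 1⊕0⊕1⊕0⊕0⊕1⊕1⊕1⊕0⊕1⊕1⊕0⊕1⊕0⊕1⊕0 = 1
s16 (pos 16,17,18,19,20,21,22,23,24,25,26,27,28,29,30,31): 1⊕1⊕1⊕0⊕0⊕1⊕0⊕1⊕0⊕1⊕1⊕0⊕1⊕0⊕1⊕0 = 1
Syndrome s16…s1 = 11101 → error at position 29.
Flip position 29: 1110110101001111110010101101010 → 1110110101001111110010101101110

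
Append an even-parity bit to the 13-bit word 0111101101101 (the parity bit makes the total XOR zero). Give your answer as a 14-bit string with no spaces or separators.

XOR of the 13 data bits: 0⊕1⊕1⊕1⊕1⊕0⊕1⊕1⊕0⊕1⊕1⊕0⊕1 = 1
Parity bit = 1 (so all 14 bits XOR to 0).

01111011011011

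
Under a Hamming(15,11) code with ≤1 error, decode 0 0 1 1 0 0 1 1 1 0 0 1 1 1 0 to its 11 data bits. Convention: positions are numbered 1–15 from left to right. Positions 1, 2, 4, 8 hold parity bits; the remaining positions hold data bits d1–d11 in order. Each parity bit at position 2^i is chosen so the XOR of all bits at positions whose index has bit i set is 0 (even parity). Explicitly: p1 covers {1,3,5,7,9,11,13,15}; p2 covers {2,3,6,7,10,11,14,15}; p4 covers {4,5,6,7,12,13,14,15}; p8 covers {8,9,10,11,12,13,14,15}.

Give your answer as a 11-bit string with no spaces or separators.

s1 (pos 1,3,5,7,9,11,13,15): 0⊕1⊕0⊕1⊕1⊕0⊕1⊕0 = 0
s2 (pos 2,3,6,7,10,11,14,15): 0⊕1⊕0⊕1⊕0⊕0⊕1⊕0 = 1
s4 (pos 4,5,6,7,12,13,14,15): 1⊕0⊕0⊕1⊕1⊕1⊕1⊕0 = 1
s8 (pos 8,9,10,11,12,13,14,15): 1⊕1⊕0⊕0⊕1⊕1⊕1⊕0 = 1
Syndrome s8…s1 = 1110 → error at position 14.
Flip position 14: 001100111001110 → 001100111001100
Read data bits from positions 3,5,6,7,9,10,11,12,13,14,15: 10011001100

10011001100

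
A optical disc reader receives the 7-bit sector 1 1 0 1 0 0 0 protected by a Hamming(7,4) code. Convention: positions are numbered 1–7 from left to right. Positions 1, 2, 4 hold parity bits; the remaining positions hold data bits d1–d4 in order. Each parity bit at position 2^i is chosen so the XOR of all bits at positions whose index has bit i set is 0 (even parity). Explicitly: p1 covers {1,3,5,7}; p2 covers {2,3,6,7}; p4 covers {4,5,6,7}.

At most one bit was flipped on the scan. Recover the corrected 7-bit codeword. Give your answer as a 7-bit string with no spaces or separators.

s1 (pos 1,3,5,7): 1⊕0⊕0⊕0 = 1
s2 (pos 2,3,6,7): 1⊕0⊕0⊕0 = 1
s4 (pos 4,5,6,7): 1⊕0⊕0⊕0 = 1
Syndrome s4…s1 = 111 → error at position 7.
Flip position 7: 1101000 → 1101001

1101001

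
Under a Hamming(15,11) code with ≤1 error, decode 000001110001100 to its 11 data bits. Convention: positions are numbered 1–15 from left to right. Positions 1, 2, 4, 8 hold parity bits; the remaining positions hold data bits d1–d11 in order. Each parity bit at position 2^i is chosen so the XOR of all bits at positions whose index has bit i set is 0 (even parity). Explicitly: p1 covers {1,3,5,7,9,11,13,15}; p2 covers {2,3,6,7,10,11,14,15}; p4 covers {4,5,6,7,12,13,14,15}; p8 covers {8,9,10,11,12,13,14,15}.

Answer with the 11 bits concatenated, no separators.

00110001100

s1 (pos 1,3,5,7,9,11,13,15): 0⊕0⊕0⊕1⊕0⊕0⊕1⊕0 = 0
s2 (pos 2,3,6,7,10,11,14,15): 0⊕0⊕1⊕1⊕0⊕0⊕0⊕0 = 0
s4 (pos 4,5,6,7,12,13,14,15): 0⊕0⊕1⊕1⊕1⊕1⊕0⊕0 = 0
s8 (pos 8,9,10,11,12,13,14,15): 1⊕0⊕0⊕0⊕1⊕1⊕0⊕0 = 1
Syndrome s8…s1 = 1000 → error at position 8.
Flip position 8: 000001110001100 → 000001100001100
Read data bits from positions 3,5,6,7,9,10,11,12,13,14,15: 00110001100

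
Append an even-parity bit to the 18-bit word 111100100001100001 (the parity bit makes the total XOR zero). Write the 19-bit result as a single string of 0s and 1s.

1111001000011000010

XOR of the 18 data bits: 1⊕1⊕1⊕1⊕0⊕0⊕1⊕0⊕0⊕0⊕0⊕1⊕1⊕0⊕0⊕0⊕0⊕1 = 0
Parity bit = 0 (so all 19 bits XOR to 0).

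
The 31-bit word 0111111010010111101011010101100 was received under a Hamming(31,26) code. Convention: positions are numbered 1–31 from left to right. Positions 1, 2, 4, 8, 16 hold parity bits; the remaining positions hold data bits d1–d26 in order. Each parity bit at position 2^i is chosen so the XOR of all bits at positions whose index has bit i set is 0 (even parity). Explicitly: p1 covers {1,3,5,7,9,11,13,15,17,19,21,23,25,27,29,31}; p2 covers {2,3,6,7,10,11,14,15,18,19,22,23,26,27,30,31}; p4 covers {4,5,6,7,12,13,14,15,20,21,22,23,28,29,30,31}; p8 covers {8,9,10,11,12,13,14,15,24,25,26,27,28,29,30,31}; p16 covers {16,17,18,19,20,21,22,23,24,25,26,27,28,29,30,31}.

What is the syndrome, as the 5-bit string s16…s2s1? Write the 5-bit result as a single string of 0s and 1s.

10111

s1 (pos 1,3,5,7,9,11,13,15,17,19,21,23,25,27,29,31): 0⊕1⊕1⊕1⊕1⊕0⊕0⊕1⊕1⊕1⊕1⊕0⊕0⊕0⊕1⊕0 = 1
s2 (pos 2,3,6,7,10,11,14,15,18,19,22,23,26,27,30,31): 1⊕1⊕1⊕1⊕0⊕0⊕1⊕1⊕0⊕1⊕1⊕0⊕1⊕0⊕0⊕0 = 1
s4 (pos 4,5,6,7,12,13,14,15,20,21,22,23,28,29,30,31): 1⊕1⊕1⊕1⊕1⊕0⊕1⊕1⊕0⊕1⊕1⊕0⊕1⊕1⊕0⊕0 = 1
s8 (pos 8,9,10,11,12,13,14,15,24,25,26,27,28,29,30,31): 0⊕1⊕0⊕0⊕1⊕0⊕1⊕1⊕1⊕0⊕1⊕0⊕1⊕1⊕0⊕0 = 0
s16 (pos 16,17,18,19,20,21,22,23,24,25,26,27,28,29,30,31): 1⊕1⊕0⊕1⊕0⊕1⊕1⊕0⊕1⊕0⊕1⊕0⊕1⊕1⊕0⊕0 = 1
Syndrome s16…s1 = 10111 → error at position 23.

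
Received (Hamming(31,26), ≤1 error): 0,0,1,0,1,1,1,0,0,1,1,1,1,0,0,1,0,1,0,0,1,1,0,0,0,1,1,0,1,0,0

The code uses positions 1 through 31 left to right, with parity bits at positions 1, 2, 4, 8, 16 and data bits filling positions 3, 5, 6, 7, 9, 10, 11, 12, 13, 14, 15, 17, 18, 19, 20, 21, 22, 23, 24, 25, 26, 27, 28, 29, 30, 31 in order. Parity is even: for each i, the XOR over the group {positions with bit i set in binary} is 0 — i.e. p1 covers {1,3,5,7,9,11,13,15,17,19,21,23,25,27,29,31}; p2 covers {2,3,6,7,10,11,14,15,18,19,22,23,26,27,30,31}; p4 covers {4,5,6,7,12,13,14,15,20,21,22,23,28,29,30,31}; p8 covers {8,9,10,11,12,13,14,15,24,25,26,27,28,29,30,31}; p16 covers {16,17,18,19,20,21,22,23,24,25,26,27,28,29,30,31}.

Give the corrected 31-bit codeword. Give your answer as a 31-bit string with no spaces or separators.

s1 (pos 1,3,5,7,9,11,13,15,17,19,21,23,25,27,29,31): 0⊕1⊕1⊕1⊕0⊕1⊕1⊕0⊕0⊕0⊕1⊕0⊕0⊕1⊕1⊕0 = 0
s2 (pos 2,3,6,7,10,11,14,15,18,19,22,23,26,27,30,31): 0⊕1⊕1⊕1⊕1⊕1⊕0⊕0⊕1⊕0⊕1⊕0⊕1⊕1⊕0⊕0 = 1
s4 (pos 4,5,6,7,12,13,14,15,20,21,22,23,28,29,30,31): 0⊕1⊕1⊕1⊕1⊕1⊕0⊕0⊕0⊕1⊕1⊕0⊕0⊕1⊕0⊕0 = 0
s8 (pos 8,9,10,11,12,13,14,15,24,25,26,27,28,29,30,31): 0⊕0⊕1⊕1⊕1⊕1⊕0⊕0⊕0⊕0⊕1⊕1⊕0⊕1⊕0⊕0 = 1
s16 (pos 16,17,18,19,20,21,22,23,24,25,26,27,28,29,30,31): 1⊕0⊕1⊕0⊕0⊕1⊕1⊕0⊕0⊕0⊕1⊕1⊕0⊕1⊕0⊕0 = 1
Syndrome s16…s1 = 11010 → error at position 26.
Flip position 26: 0010111001111001010011000110100 → 0010111001111001010011000010100

0010111001111001010011000010100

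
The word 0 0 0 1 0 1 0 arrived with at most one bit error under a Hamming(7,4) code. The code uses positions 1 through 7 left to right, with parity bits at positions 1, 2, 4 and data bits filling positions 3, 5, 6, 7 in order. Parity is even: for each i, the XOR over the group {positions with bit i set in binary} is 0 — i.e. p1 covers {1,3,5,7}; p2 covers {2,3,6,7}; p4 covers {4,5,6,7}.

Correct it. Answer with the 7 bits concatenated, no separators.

s1 (pos 1,3,5,7): 0⊕0⊕0⊕0 = 0
s2 (pos 2,3,6,7): 0⊕0⊕1⊕0 = 1
s4 (pos 4,5,6,7): 1⊕0⊕1⊕0 = 0
Syndrome s4…s1 = 010 → error at position 2.
Flip position 2: 0001010 → 0101010

0101010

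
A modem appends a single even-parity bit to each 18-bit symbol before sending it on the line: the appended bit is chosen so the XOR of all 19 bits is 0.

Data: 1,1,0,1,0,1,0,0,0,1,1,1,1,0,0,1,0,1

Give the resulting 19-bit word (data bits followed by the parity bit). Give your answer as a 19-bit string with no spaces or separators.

XOR of the 18 data bits: 1⊕1⊕0⊕1⊕0⊕1⊕0⊕0⊕0⊕1⊕1⊕1⊕1⊕0⊕0⊕1⊕0⊕1 = 0
Parity bit = 0 (so all 19 bits XOR to 0).

1101010001111001010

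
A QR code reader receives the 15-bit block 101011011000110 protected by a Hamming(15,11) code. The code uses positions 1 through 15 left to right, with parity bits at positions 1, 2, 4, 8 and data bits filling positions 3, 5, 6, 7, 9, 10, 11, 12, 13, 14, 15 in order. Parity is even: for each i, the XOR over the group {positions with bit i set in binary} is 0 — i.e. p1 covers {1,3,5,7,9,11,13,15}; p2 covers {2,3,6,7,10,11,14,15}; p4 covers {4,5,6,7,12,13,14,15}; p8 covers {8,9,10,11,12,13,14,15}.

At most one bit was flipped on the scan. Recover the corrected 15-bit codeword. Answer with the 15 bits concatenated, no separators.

s1 (pos 1,3,5,7,9,11,13,15): 1⊕1⊕1⊕0⊕1⊕0⊕1⊕0 = 1
s2 (pos 2,3,6,7,10,11,14,15): 0⊕1⊕1⊕0⊕0⊕0⊕1⊕0 = 1
s4 (pos 4,5,6,7,12,13,14,15): 0⊕1⊕1⊕0⊕0⊕1⊕1⊕0 = 0
s8 (pos 8,9,10,11,12,13,14,15): 1⊕1⊕0⊕0⊕0⊕1⊕1⊕0 = 0
Syndrome s8…s1 = 0011 → error at position 3.
Flip position 3: 101011011000110 → 100011011000110

100011011000110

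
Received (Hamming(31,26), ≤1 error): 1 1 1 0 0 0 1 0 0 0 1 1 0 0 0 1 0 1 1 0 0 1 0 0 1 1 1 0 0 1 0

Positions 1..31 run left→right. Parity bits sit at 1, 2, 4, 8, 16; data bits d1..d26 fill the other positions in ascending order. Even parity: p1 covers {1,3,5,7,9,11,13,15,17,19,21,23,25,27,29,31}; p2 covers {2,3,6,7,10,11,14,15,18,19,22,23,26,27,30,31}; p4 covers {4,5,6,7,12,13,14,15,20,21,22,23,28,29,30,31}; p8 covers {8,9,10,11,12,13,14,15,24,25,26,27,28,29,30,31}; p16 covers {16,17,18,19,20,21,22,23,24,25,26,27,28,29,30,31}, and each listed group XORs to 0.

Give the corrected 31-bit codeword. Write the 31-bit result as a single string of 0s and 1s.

s1 (pos 1,3,5,7,9,11,13,15,17,19,21,23,25,27,29,31): 1⊕1⊕0⊕1⊕0⊕1⊕0⊕0⊕0⊕1⊕0⊕0⊕1⊕1⊕0⊕0 = 1
s2 (pos 2,3,6,7,10,11,14,15,18,19,22,23,26,27,30,31): 1⊕1⊕0⊕1⊕0⊕1⊕0⊕0⊕1⊕1⊕1⊕0⊕1⊕1⊕1⊕0 = 0
s4 (pos 4,5,6,7,12,13,14,15,20,21,22,23,28,29,30,31): 0⊕0⊕0⊕1⊕1⊕0⊕0⊕0⊕0⊕0⊕1⊕0⊕0⊕0⊕1⊕0 = 0
s8 (pos 8,9,10,11,12,13,14,15,24,25,26,27,28,29,30,31): 0⊕0⊕0⊕1⊕1⊕0⊕0⊕0⊕0⊕1⊕1⊕1⊕0⊕0⊕1⊕0 = 0
s16 (pos 16,17,18,19,20,21,22,23,24,25,26,27,28,29,30,31): 1⊕0⊕1⊕1⊕0⊕0⊕1⊕0⊕0⊕1⊕1⊕1⊕0⊕0⊕1⊕0 = 0
Syndrome s16…s1 = 00001 → error at position 1.
Flip position 1: 1110001000110001011001001110010 → 0110001000110001011001001110010

0110001000110001011001001110010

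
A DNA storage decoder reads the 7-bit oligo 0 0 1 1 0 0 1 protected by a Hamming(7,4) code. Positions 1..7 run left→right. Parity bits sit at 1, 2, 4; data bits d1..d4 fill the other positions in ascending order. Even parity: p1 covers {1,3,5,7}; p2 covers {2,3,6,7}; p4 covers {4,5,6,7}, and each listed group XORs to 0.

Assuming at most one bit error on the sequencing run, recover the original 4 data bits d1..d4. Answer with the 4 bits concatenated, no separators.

s1 (pos 1,3,5,7): 0⊕1⊕0⊕1 = 0
s2 (pos 2,3,6,7): 0⊕1⊕0⊕1 = 0
s4 (pos 4,5,6,7): 1⊕0⊕0⊕1 = 0
Syndrome s4…s1 = 000 → no error.
Read data bits from positions 3,5,6,7: 1001

1001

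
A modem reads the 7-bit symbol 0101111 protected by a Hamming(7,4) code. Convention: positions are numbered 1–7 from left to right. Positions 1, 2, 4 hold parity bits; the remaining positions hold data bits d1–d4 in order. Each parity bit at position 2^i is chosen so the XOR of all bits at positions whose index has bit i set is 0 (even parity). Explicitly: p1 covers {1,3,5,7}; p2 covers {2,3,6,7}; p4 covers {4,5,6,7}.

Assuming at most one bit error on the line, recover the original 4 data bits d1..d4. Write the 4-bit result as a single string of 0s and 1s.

0111

s1 (pos 1,3,5,7): 0⊕0⊕1⊕1 = 0
s2 (pos 2,3,6,7): 1⊕0⊕1⊕1 = 1
s4 (pos 4,5,6,7): 1⊕1⊕1⊕1 = 0
Syndrome s4…s1 = 010 → error at position 2.
Flip position 2: 0101111 → 0001111
Read data bits from positions 3,5,6,7: 0111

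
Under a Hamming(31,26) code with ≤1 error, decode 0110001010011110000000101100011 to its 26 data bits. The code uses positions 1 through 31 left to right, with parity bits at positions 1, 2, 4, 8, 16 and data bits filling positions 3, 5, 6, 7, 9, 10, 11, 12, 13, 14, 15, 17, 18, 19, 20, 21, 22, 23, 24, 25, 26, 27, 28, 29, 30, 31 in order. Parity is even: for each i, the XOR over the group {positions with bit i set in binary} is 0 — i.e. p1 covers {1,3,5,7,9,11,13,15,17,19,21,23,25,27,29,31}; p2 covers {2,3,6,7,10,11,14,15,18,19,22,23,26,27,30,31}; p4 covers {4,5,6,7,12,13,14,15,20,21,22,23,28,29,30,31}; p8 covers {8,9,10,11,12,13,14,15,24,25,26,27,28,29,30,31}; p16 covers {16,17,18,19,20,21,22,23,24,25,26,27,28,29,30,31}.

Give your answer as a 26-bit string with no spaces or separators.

10011001111000000101000011

s1 (pos 1,3,5,7,9,11,13,15,17,19,21,23,25,27,29,31): 0⊕1⊕0⊕1⊕1⊕0⊕1⊕1⊕0⊕0⊕0⊕1⊕1⊕0⊕0⊕1 = 0
s2 (pos 2,3,6,7,10,11,14,15,18,19,22,23,26,27,30,31): 1⊕1⊕0⊕1⊕0⊕0⊕1⊕1⊕0⊕0⊕0⊕1⊕1⊕0⊕1⊕1 = 1
s4 (pos 4,5,6,7,12,13,14,15,20,21,22,23,28,29,30,31): 0⊕0⊕0⊕1⊕1⊕1⊕1⊕1⊕0⊕0⊕0⊕1⊕0⊕0⊕1⊕1 = 0
s8 (pos 8,9,10,11,12,13,14,15,24,25,26,27,28,29,30,31): 0⊕1⊕0⊕0⊕1⊕1⊕1⊕1⊕0⊕1⊕1⊕0⊕0⊕0⊕1⊕1 = 1
s16 (pos 16,17,18,19,20,21,22,23,24,25,26,27,28,29,30,31): 0⊕0⊕0⊕0⊕0⊕0⊕0⊕1⊕0⊕1⊕1⊕0⊕0⊕0⊕1⊕1 = 1
Syndrome s16…s1 = 11010 → error at position 26.
Flip position 26: 0110001010011110000000101100011 → 0110001010011110000000101000011
Read data bits from positions 3,5,6,7,9,10,11,12,13,14,15,17,18,19,20,21,22,23,24,25,26,27,28,29,30,31: 10011001111000000101000011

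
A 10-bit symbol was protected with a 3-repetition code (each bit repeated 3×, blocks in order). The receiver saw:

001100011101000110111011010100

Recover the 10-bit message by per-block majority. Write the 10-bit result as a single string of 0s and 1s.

Block 1 (001): 1 one → 0
Block 2 (100): 1 one → 0
Block 3 (011): 2 ones → 1
Block 4 (101): 2 ones → 1
Block 5 (000): 0 ones → 0
Block 6 (110): 2 ones → 1
Block 7 (111): 3 ones → 1
Block 8 (011): 2 ones → 1
Block 9 (010): 1 one → 0
Block 10 (100): 1 one → 0

0011011100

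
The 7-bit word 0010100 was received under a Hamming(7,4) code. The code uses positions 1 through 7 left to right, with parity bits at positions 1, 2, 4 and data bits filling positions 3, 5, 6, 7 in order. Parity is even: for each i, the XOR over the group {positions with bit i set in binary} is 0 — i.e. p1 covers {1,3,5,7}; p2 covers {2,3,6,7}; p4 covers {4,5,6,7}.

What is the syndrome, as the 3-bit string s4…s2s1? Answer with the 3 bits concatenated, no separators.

110

s1 (pos 1,3,5,7): 0⊕1⊕1⊕0 = 0
s2 (pos 2,3,6,7): 0⊕1⊕0⊕0 = 1
s4 (pos 4,5,6,7): 0⊕1⊕0⊕0 = 1
Syndrome s4…s1 = 110 → error at position 6.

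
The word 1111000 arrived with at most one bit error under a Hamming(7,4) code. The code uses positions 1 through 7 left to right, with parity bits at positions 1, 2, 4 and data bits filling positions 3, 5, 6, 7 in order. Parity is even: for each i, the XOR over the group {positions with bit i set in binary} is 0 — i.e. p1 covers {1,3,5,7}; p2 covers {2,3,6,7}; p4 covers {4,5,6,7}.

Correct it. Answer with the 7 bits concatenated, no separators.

1110000

s1 (pos 1,3,5,7): 1⊕1⊕0⊕0 = 0
s2 (pos 2,3,6,7): 1⊕1⊕0⊕0 = 0
s4 (pos 4,5,6,7): 1⊕0⊕0⊕0 = 1
Syndrome s4…s1 = 100 → error at position 4.
Flip position 4: 1111000 → 1110000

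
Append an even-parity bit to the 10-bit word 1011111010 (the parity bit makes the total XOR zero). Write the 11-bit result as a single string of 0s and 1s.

XOR of the 10 data bits: 1⊕0⊕1⊕1⊕1⊕1⊕1⊕0⊕1⊕0 = 1
Parity bit = 1 (so all 11 bits XOR to 0).

10111110101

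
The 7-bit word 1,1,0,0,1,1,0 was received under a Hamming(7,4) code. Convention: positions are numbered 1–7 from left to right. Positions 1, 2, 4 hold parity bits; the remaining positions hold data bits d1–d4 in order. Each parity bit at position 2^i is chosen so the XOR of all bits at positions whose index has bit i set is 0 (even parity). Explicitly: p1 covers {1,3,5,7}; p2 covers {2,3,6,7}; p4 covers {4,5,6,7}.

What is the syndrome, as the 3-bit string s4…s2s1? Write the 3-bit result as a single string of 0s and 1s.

s1 (pos 1,3,5,7): 1⊕0⊕1⊕0 = 0
s2 (pos 2,3,6,7): 1⊕0⊕1⊕0 = 0
s4 (pos 4,5,6,7): 0⊕1⊕1⊕0 = 0
Syndrome s4…s1 = 000 → no error.

000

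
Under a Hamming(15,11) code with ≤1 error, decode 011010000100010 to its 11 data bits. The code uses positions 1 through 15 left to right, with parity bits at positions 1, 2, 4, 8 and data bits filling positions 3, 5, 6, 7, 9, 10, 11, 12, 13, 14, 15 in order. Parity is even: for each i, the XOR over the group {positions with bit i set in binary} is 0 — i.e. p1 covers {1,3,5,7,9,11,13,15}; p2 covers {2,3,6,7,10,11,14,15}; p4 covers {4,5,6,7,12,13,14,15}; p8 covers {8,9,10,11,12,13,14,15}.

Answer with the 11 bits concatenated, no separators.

s1 (pos 1,3,5,7,9,11,13,15): 0⊕1⊕1⊕0⊕0⊕0⊕0⊕0 = 0
s2 (pos 2,3,6,7,10,11,14,15): 1⊕1⊕0⊕0⊕1⊕0⊕1⊕0 = 0
s4 (pos 4,5,6,7,12,13,14,15): 0⊕1⊕0⊕0⊕0⊕0⊕1⊕0 = 0
s8 (pos 8,9,10,11,12,13,14,15): 0⊕0⊕1⊕0⊕0⊕0⊕1⊕0 = 0
Syndrome s8…s1 = 0000 → no error.
Read data bits from positions 3,5,6,7,9,10,11,12,13,14,15: 11000100010

11000100010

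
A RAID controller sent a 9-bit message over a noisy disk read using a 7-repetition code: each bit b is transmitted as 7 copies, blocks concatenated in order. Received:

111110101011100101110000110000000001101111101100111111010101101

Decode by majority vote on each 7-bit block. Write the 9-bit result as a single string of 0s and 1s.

111001111

Block 1 (1111101): 6 ones → 1
Block 2 (0101110): 4 ones → 1
Block 3 (0101110): 4 ones → 1
Block 4 (0001100): 2 ones → 0
Block 5 (0000000): 0 ones → 0
Block 6 (1101111): 6 ones → 1
Block 7 (1011001): 4 ones → 1
Block 8 (1111101): 6 ones → 1
Block 9 (0101101): 4 ones → 1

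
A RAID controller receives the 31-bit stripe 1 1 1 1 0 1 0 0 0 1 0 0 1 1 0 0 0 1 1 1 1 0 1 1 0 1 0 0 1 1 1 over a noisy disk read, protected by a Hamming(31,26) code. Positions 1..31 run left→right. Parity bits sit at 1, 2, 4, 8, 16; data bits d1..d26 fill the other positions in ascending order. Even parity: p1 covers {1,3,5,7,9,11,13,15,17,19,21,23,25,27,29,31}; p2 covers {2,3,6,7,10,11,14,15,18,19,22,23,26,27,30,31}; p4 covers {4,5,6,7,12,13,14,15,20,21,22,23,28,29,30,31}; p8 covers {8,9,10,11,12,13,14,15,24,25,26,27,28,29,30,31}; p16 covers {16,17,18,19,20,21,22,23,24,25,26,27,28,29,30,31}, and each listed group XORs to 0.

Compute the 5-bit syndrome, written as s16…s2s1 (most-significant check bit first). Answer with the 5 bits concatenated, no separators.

s1 (pos 1,3,5,7,9,11,13,15,17,19,21,23,25,27,29,31): 1⊕1⊕0⊕0⊕0⊕0⊕1⊕0⊕0⊕1⊕1⊕1⊕0⊕0⊕1⊕1 = 0
s2 (pos 2,3,6,7,10,11,14,15,18,19,22,23,26,27,30,31): 1⊕1⊕1⊕0⊕1⊕0⊕1⊕0⊕1⊕1⊕0⊕1⊕1⊕0⊕1⊕1 = 1
s4 (pos 4,5,6,7,12,13,14,15,20,21,22,23,28,29,30,31): 1⊕0⊕1⊕0⊕0⊕1⊕1⊕0⊕1⊕1⊕0⊕1⊕0⊕1⊕1⊕1 = 0
s8 (pos 8,9,10,11,12,13,14,15,24,25,26,27,28,29,30,31): 0⊕0⊕1⊕0⊕0⊕1⊕1⊕0⊕1⊕0⊕1⊕0⊕0⊕1⊕1⊕1 = 0
s16 (pos 16,17,18,19,20,21,22,23,24,25,26,27,28,29,30,31): 0⊕0⊕1⊕1⊕1⊕1⊕0⊕1⊕1⊕0⊕1⊕0⊕0⊕1⊕1⊕1 = 0
Syndrome s16…s1 = 00010 → error at position 2.

00010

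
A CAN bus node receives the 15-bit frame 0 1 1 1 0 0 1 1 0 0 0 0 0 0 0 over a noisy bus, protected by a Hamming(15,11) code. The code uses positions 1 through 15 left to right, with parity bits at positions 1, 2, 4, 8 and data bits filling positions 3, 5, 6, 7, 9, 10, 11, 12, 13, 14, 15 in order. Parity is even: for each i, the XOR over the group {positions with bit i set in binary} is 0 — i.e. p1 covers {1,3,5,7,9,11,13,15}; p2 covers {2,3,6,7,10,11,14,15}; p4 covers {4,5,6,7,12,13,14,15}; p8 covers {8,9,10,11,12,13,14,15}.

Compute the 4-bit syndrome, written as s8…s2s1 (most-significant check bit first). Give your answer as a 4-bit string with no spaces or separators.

s1 (pos 1,3,5,7,9,11,13,15): 0⊕1⊕0⊕1⊕0⊕0⊕0⊕0 = 0
s2 (pos 2,3,6,7,10,11,14,15): 1⊕1⊕0⊕1⊕0⊕0⊕0⊕0 = 1
s4 (pos 4,5,6,7,12,13,14,15): 1⊕0⊕0⊕1⊕0⊕0⊕0⊕0 = 0
s8 (pos 8,9,10,11,12,13,14,15): 1⊕0⊕0⊕0⊕0⊕0⊕0⊕0 = 1
Syndrome s8…s1 = 1010 → error at position 10.

1010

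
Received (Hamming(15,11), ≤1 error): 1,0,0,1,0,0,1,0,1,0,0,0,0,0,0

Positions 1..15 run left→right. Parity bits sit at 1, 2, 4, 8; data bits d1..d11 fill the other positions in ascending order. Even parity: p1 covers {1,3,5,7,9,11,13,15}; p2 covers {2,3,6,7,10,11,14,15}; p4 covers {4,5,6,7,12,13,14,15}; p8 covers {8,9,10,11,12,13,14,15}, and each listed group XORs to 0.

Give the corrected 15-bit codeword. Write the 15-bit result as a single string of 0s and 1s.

100100101010000

s1 (pos 1,3,5,7,9,11,13,15): 1⊕0⊕0⊕1⊕1⊕0⊕0⊕0 = 1
s2 (pos 2,3,6,7,10,11,14,15): 0⊕0⊕0⊕1⊕0⊕0⊕0⊕0 = 1
s4 (pos 4,5,6,7,12,13,14,15): 1⊕0⊕0⊕1⊕0⊕0⊕0⊕0 = 0
s8 (pos 8,9,10,11,12,13,14,15): 0⊕1⊕0⊕0⊕0⊕0⊕0⊕0 = 1
Syndrome s8…s1 = 1011 → error at position 11.
Flip position 11: 100100101000000 → 100100101010000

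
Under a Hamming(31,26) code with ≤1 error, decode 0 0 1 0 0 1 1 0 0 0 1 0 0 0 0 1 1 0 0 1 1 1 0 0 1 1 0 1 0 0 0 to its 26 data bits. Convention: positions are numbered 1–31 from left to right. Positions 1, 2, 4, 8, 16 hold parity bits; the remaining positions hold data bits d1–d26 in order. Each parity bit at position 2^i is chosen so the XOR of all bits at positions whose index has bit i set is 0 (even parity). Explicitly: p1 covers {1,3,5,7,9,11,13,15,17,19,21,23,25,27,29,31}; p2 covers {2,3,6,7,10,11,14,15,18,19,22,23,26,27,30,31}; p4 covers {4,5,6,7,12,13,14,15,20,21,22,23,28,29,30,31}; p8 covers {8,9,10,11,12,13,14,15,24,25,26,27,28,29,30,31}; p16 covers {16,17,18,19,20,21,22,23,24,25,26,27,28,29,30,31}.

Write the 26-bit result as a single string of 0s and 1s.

10110010000100111001101000

s1 (pos 1,3,5,7,9,11,13,15,17,19,21,23,25,27,29,31): 0⊕1⊕0⊕1⊕0⊕1⊕0⊕0⊕1⊕0⊕1⊕0⊕1⊕0⊕0⊕0 = 0
s2 (pos 2,3,6,7,10,11,14,15,18,19,22,23,26,27,30,31): 0⊕1⊕1⊕1⊕0⊕1⊕0⊕0⊕0⊕0⊕1⊕0⊕1⊕0⊕0⊕0 = 0
s4 (pos 4,5,6,7,12,13,14,15,20,21,22,23,28,29,30,31): 0⊕0⊕1⊕1⊕0⊕0⊕0⊕0⊕1⊕1⊕1⊕0⊕1⊕0⊕0⊕0 = 0
s8 (pos 8,9,10,11,12,13,14,15,24,25,26,27,28,29,30,31): 0⊕0⊕0⊕1⊕0⊕0⊕0⊕0⊕0⊕1⊕1⊕0⊕1⊕0⊕0⊕0 = 0
s16 (pos 16,17,18,19,20,21,22,23,24,25,26,27,28,29,30,31): 1⊕1⊕0⊕0⊕1⊕1⊕1⊕0⊕0⊕1⊕1⊕0⊕1⊕0⊕0⊕0 = 0
Syndrome s16…s1 = 00000 → no error.
Read data bits from positions 3,5,6,7,9,10,11,12,13,14,15,17,18,19,20,21,22,23,24,25,26,27,28,29,30,31: 10110010000100111001101000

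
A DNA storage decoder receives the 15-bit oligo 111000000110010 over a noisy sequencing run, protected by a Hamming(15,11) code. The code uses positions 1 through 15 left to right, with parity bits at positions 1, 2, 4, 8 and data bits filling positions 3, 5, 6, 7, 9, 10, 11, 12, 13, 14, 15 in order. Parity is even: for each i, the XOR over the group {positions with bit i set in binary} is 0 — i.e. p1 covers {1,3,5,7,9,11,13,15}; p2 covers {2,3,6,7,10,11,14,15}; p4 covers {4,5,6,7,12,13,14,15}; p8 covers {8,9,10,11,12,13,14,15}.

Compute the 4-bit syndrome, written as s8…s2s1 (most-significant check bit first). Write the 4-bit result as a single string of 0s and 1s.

1111

s1 (pos 1,3,5,7,9,11,13,15): 1⊕1⊕0⊕0⊕0⊕1⊕0⊕0 = 1
s2 (pos 2,3,6,7,10,11,14,15): 1⊕1⊕0⊕0⊕1⊕1⊕1⊕0 = 1
s4 (pos 4,5,6,7,12,13,14,15): 0⊕0⊕0⊕0⊕0⊕0⊕1⊕0 = 1
s8 (pos 8,9,10,11,12,13,14,15): 0⊕0⊕1⊕1⊕0⊕0⊕1⊕0 = 1
Syndrome s8…s1 = 1111 → error at position 15.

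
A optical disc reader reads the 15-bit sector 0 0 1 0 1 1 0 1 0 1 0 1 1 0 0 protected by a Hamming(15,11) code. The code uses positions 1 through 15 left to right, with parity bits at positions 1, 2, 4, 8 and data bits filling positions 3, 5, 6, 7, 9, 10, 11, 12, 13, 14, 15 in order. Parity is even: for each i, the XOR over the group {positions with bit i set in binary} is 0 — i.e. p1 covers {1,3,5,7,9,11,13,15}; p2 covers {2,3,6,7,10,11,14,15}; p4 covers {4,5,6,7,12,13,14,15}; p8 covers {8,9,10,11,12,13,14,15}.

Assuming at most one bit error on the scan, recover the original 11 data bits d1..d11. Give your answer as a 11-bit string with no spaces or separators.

01100101100

s1 (pos 1,3,5,7,9,11,13,15): 0⊕1⊕1⊕0⊕0⊕0⊕1⊕0 = 1
s2 (pos 2,3,6,7,10,11,14,15): 0⊕1⊕1⊕0⊕1⊕0⊕0⊕0 = 1
s4 (pos 4,5,6,7,12,13,14,15): 0⊕1⊕1⊕0⊕1⊕1⊕0⊕0 = 0
s8 (pos 8,9,10,11,12,13,14,15): 1⊕0⊕1⊕0⊕1⊕1⊕0⊕0 = 0
Syndrome s8…s1 = 0011 → error at position 3.
Flip position 3: 001011010101100 → 000011010101100
Read data bits from positions 3,5,6,7,9,10,11,12,13,14,15: 01100101100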